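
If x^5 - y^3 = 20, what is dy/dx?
Apply d/dx to both sides, remembering that y depends on x. Each occurrence of y therefore brings in a y' = dy/dx via the chain rule.

With F(x, y) equal to the left-hand side minus the right, differentiate F term by term:
  d/dx[x^5] = 5x^4
  d/dx[-y^3] = -3y^2·y'
  d/dx[-20] = 0
Adding these up, d/dx[F] = 0 becomes
  (5x^4) + (-3y^2)·y' = 0,
so isolating y',
  dy/dx = -(5x^4)/(-3y^2) = 5x^4/(3y^2)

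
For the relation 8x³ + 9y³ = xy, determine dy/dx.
Take d/dx of both sides. Since y is implicitly a function of x, the chain rule attaches a y' = dy/dx factor whenever we differentiate through y.

Set F(x, y) = (left side) − (right side), so the curve is F = 0. Differentiating each term of F:
  d/dx[8x^3] = 24x^2
  d/dx[-xy] = -x·y' - y
  d/dx[9y^3] = 27y^2·y'

Collecting, the y'-free part is the partial derivative in x and the y' coefficient is the partial derivative in y:
  ∂F/∂x = 24x^2 - y
  ∂F/∂y = -x + 27y^2

so d/dx[F(x, y(x))] = ∂F/∂x + (∂F/∂y)·y' = 0. Rearranging,
  dy/dx = -(∂F/∂x)/(∂F/∂y) = -(24x^2 - y)/(-x + 27y^2) = (24x^2 - y)/(x - 27y^2)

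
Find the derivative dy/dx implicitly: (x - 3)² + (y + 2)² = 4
Take d/dx of both sides. Since y is implicitly a function of x, the chain rule attaches a y' = dy/dx factor whenever we differentiate through y.

Set F(x, y) = (left side) − (right side), so the curve is F = 0. Differentiating each term of F:
  d/dx[(x - 3)^2] = 2x - 6
  d/dx[(y + 2)^2] = 2·y'(y + 2)
  d/dx[-4] = 0

Collecting, the y'-free part is the partial derivative in x and the y' coefficient is the partial derivative in y:
  ∂F/∂x = 2x - 6
  ∂F/∂y = 2y + 4

so d/dx[F(x, y(x))] = ∂F/∂x + (∂F/∂y)·y' = 0. Rearranging,
  dy/dx = -(∂F/∂x)/(∂F/∂y) = -(2x - 6)/(2y + 4) = (3 - x)/(y + 2)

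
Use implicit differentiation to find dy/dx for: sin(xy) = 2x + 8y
Take d/dx of both sides. Since y is implicitly a function of x, the chain rule attaches a y' = dy/dx factor whenever we differentiate through y.

Set F(x, y) = (left side) − (right side), so the curve is F = 0. Differentiating each term of F:
  d/dx[-2x] = -2
  d/dx[-8y] = -8·y'
  d/dx[sin(xy)] = (x·y' + y)·cos(xy)

Collecting, the y'-free part is the partial derivative in x and the y' coefficient is the partial derivative in y:
  ∂F/∂x = y·cos(xy) - 2
  ∂F/∂y = x·cos(xy) - 8

so d/dx[F(x, y(x))] = ∂F/∂x + (∂F/∂y)·y' = 0. Rearranging,
  dy/dx = -(∂F/∂x)/(∂F/∂y) = -(y·cos(xy) - 2)/(x·cos(xy) - 8) = (-y·cos(xy) + 2)/(x·cos(xy) - 8)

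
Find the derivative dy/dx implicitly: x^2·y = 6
Differentiate the relation implicitly: treat y = y(x) and apply the chain rule, so every y-derivative picks up a y' = dy/dx factor.

With everything moved to the left-hand side, differentiate term by term:
  d/dx[x^2y] = x^2·y' + 2xy
  d/dx[-6] = 0

Separating the contributions that come from x directly and those that come through y:
  without y':      2xy
  multiplying y':  x^2

so (2xy) + (x^2)·y' = 0, and therefore
  dy/dx = -(2xy)/(x^2) = -2y/x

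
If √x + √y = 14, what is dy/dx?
Differentiate both sides with respect to x, treating y as y(x). By the chain rule, any term containing y contributes a factor of y' = dy/dx when we differentiate it.

Move every term to one side and write the relation as F(x, y) = 0. Term by term,
  d/dx[√(x)] = 1/(2√(x))
  d/dx[√(y)] = y'/(2√(y))
  d/dx[-14] = 0

The pieces without y' make up ∂F/∂x and the coefficient of y' is ∂F/∂y:
  ∂F/∂x = 1/(2√(x)),
  ∂F/∂y = 1/(2√(y)).

Since d/dx[F] = ∂F/∂x + (∂F/∂y)·y' = 0, solve for y':
  (∂F/∂y)·y' = -∂F/∂x
  dy/dx = -(∂F/∂x)/(∂F/∂y) = -(1/(2√(x)))/(1/(2√(y))) = -√(y)/√(x)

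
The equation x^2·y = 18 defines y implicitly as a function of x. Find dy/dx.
Take d/dx of both sides. Since y is implicitly a function of x, the chain rule attaches a y' = dy/dx factor whenever we differentiate through y.

Set F(x, y) = (left side) − (right side), so the curve is F = 0. Differentiating each term of F:
  d/dx[x^2y] = x^2·y' + 2xy
  d/dx[-18] = 0

Collecting, the y'-free part is the partial derivative in x and the y' coefficient is the partial derivative in y:
  ∂F/∂x = 2xy
  ∂F/∂y = x^2

so d/dx[F(x, y(x))] = ∂F/∂x + (∂F/∂y)·y' = 0. Rearranging,
  dy/dx = -(∂F/∂x)/(∂F/∂y) = -(2xy)/(x^2) = -2y/x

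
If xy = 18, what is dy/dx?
Apply d/dx to both sides, remembering that y depends on x. Each occurrence of y therefore brings in a y' = dy/dx via the chain rule.

With F(x, y) equal to the left-hand side minus the right, differentiate F term by term:
  d/dx[xy] = x·y' + y
  d/dx[-18] = 0
Adding these up, d/dx[F] = 0 becomes
  (y) + (x)·y' = 0,
so isolating y',
  dy/dx = -(y)/(x) = -y/x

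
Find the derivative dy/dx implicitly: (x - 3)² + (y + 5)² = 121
Differentiate both sides with respect to x, treating y as y(x). By the chain rule, any term containing y contributes a factor of y' = dy/dx when we differentiate it.

Move every term to one side and write the relation as F(x, y) = 0. Term by term,
  d/dx[(x - 3)^2] = 2x - 6
  d/dx[(y + 5)^2] = 2·y'(y + 5)
  d/dx[-121] = 0

The pieces without y' make up ∂F/∂x and the coefficient of y' is ∂F/∂y:
  ∂F/∂x = 2x - 6,
  ∂F/∂y = 2y + 10.

Since d/dx[F] = ∂F/∂x + (∂F/∂y)·y' = 0, solve for y':
  (∂F/∂y)·y' = -∂F/∂x
  dy/dx = -(∂F/∂x)/(∂F/∂y) = -(2x - 6)/(2y + 10) = (3 - x)/(y + 5)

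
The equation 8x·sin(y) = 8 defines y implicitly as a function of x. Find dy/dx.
Differentiate both sides with respect to x, treating y as y(x). By the chain rule, any term containing y contributes a factor of y' = dy/dx when we differentiate it.

Move every term to one side and write the relation as F(x, y) = 0. Term by term,
  d/dx[8x·sin(y)] = 8x·y'·cos(y) + 8sin(y)
  d/dx[-8] = 0

The pieces without y' make up ∂F/∂x and the coefficient of y' is ∂F/∂y:
  ∂F/∂x = 8sin(y),
  ∂F/∂y = 8x·cos(y).

Since d/dx[F] = ∂F/∂x + (∂F/∂y)·y' = 0, solve for y':
  (∂F/∂y)·y' = -∂F/∂x
  dy/dx = -(∂F/∂x)/(∂F/∂y) = -(8sin(y))/(8x·cos(y)) = -tan(y)/x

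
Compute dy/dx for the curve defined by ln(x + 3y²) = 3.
Take d/dx of both sides. Since y is implicitly a function of x, the chain rule attaches a y' = dy/dx factor whenever we differentiate through y.

Set F(x, y) = (left side) − (right side), so the curve is F = 0. Differentiating each term of F:
  d/dx[ln(x + 3y^2)] = (6y·y' + 1)/(x + 3y^2)
  d/dx[-3] = 0

Collecting, the y'-free part is the partial derivative in x and the y' coefficient is the partial derivative in y:
  ∂F/∂x = 1/(x + 3y^2)
  ∂F/∂y = 6y/(x + 3y^2)

so d/dx[F(x, y(x))] = ∂F/∂x + (∂F/∂y)·y' = 0. Rearranging,
  dy/dx = -(∂F/∂x)/(∂F/∂y) = -(1/(x + 3y^2))/(6y/(x + 3y^2)) = -1/(6y)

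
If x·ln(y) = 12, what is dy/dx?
Apply d/dx to both sides, remembering that y depends on x. Each occurrence of y therefore brings in a y' = dy/dx via the chain rule.

With F(x, y) equal to the left-hand side minus the right, differentiate F term by term:
  d/dx[x·ln(y)] = x·y'/y + ln(y)
  d/dx[-12] = 0
Adding these up, d/dx[F] = 0 becomes
  (ln(y)) + (x/y)·y' = 0,
so isolating y',
  dy/dx = -(ln(y))/(x/y) = -y·ln(y)/x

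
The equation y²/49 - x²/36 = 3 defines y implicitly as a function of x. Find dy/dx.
Apply d/dx to both sides, remembering that y depends on x. Each occurrence of y therefore brings in a y' = dy/dx via the chain rule.

With F(x, y) equal to the left-hand side minus the right, differentiate F term by term:
  d/dx[-x^2/36] = -x/18
  d/dx[y^2/49] = 2y·y'/49
  d/dx[-3] = 0
Adding these up, d/dx[F] = 0 becomes
  (-x/18) + (2y/49)·y' = 0,
so isolating y',
  dy/dx = -(-x/18)/(2y/49) = 49x/(36y)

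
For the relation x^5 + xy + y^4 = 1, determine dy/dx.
Take d/dx of both sides. Since y is implicitly a function of x, the chain rule attaches a y' = dy/dx factor whenever we differentiate through y.

Set F(x, y) = (left side) − (right side), so the curve is F = 0. Differentiating each term of F:
  d/dx[x^5] = 5x^4
  d/dx[xy] = x·y' + y
  d/dx[y^4] = 4y^3·y'
  d/dx[-1] = 0

Collecting, the y'-free part is the partial derivative in x and the y' coefficient is the partial derivative in y:
  ∂F/∂x = 5x^4 + y
  ∂F/∂y = x + 4y^3

so d/dx[F(x, y(x))] = ∂F/∂x + (∂F/∂y)·y' = 0. Rearranging,
  dy/dx = -(∂F/∂x)/(∂F/∂y) = -(5x^4 + y)/(x + 4y^3) = (-5x^4 - y)/(x + 4y^3)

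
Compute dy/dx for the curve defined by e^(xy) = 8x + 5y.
Take d/dx of both sides. Since y is implicitly a function of x, the chain rule attaches a y' = dy/dx factor whenever we differentiate through y.

Set F(x, y) = (left side) − (right side), so the curve is F = 0. Differentiating each term of F:
  d/dx[-8x] = -8
  d/dx[-5y] = -5·y'
  d/dx[e^(xy)] = (x·y' + y)·e^(xy)

Collecting, the y'-free part is the partial derivative in x and the y' coefficient is the partial derivative in y:
  ∂F/∂x = y·e^(xy) - 8
  ∂F/∂y = x·e^(xy) - 5

so d/dx[F(x, y(x))] = ∂F/∂x + (∂F/∂y)·y' = 0. Rearranging,
  dy/dx = -(∂F/∂x)/(∂F/∂y) = -(y·e^(xy) - 8)/(x·e^(xy) - 5) = (-y·e^(xy) + 8)/(x·e^(xy) - 5)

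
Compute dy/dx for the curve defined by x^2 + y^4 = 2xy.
Differentiate both sides with respect to x, treating y as y(x). By the chain rule, any term containing y contributes a factor of y' = dy/dx when we differentiate it.

Move every term to one side and write the relation as F(x, y) = 0. Term by term,
  d/dx[x^2] = 2x
  d/dx[-2xy] = -2x·y' - 2y
  d/dx[y^4] = 4y^3·y'

The pieces without y' make up ∂F/∂x and the coefficient of y' is ∂F/∂y:
  ∂F/∂x = 2x - 2y,
  ∂F/∂y = -2x + 4y^3.

Since d/dx[F] = ∂F/∂x + (∂F/∂y)·y' = 0, solve for y':
  (∂F/∂y)·y' = -∂F/∂x
  dy/dx = -(∂F/∂x)/(∂F/∂y) = -(2x - 2y)/(-2x + 4y^3) = (x - y)/(x - 2y^3)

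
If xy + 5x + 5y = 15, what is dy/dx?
Apply d/dx to both sides, remembering that y depends on x. Each occurrence of y therefore brings in a y' = dy/dx via the chain rule.

With F(x, y) equal to the left-hand side minus the right, differentiate F term by term:
  d/dx[xy] = x·y' + y
  d/dx[5x] = 5
  d/dx[5y] = 5·y'
  d/dx[-15] = 0
Adding these up, d/dx[F] = 0 becomes
  (y + 5) + (x + 5)·y' = 0,
so isolating y',
  dy/dx = -(y + 5)/(x + 5) = (-y - 5)/(x + 5)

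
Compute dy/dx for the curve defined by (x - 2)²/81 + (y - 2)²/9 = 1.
Differentiate both sides with respect to x, treating y as y(x). By the chain rule, any term containing y contributes a factor of y' = dy/dx when we differentiate it.

Move every term to one side and write the relation as F(x, y) = 0. Term by term,
  d/dx[(x - 2)^2/81] = 2x/81 - 4/81
  d/dx[(y - 2)^2/9] = 2·y'(y - 2)/9
  d/dx[-1] = 0

The pieces without y' make up ∂F/∂x and the coefficient of y' is ∂F/∂y:
  ∂F/∂x = 2x/81 - 4/81,
  ∂F/∂y = 2y/9 - 4/9.

Since d/dx[F] = ∂F/∂x + (∂F/∂y)·y' = 0, solve for y':
  (∂F/∂y)·y' = -∂F/∂x
  dy/dx = -(∂F/∂x)/(∂F/∂y) = -(2x/81 - 4/81)/(2y/9 - 4/9)
        = -(2(x - 2)/81)/(2(y - 2)/9) = (2 - x)/(9(y - 2))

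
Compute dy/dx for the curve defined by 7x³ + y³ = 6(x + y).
Differentiate the relation implicitly: treat y = y(x) and apply the chain rule, so every y-derivative picks up a y' = dy/dx factor.

With everything moved to the left-hand side, differentiate term by term:
  d/dx[7x^3] = 21x^2
  d/dx[-6x] = -6
  d/dx[y^3] = 3y^2·y'
  d/dx[-6y] = -6·y'

Separating the contributions that come from x directly and those that come through y:
  without y':      21x^2 - 6
  multiplying y':  3y^2 - 6

so (21x^2 - 6) + (3y^2 - 6)·y' = 0, and therefore
  dy/dx = -(21x^2 - 6)/(3y^2 - 6) = (2 - 7x^2)/(y^2 - 2)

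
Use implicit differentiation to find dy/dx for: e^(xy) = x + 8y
Apply d/dx to both sides, remembering that y depends on x. Each occurrence of y therefore brings in a y' = dy/dx via the chain rule.

With F(x, y) equal to the left-hand side minus the right, differentiate F term by term:
  d/dx[-x] = -1
  d/dx[-8y] = -8·y'
  d/dx[e^(xy)] = (x·y' + y)·e^(xy)
Adding these up, d/dx[F] = 0 becomes
  (y·e^(xy) - 1) + (x·e^(xy) - 8)·y' = 0,
so isolating y',
  dy/dx = -(y·e^(xy) - 1)/(x·e^(xy) - 8) = (-y·e^(xy) + 1)/(x·e^(xy) - 8)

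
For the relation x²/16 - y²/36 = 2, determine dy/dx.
Take d/dx of both sides. Since y is implicitly a function of x, the chain rule attaches a y' = dy/dx factor whenever we differentiate through y.

Set F(x, y) = (left side) − (right side), so the curve is F = 0. Differentiating each term of F:
  d/dx[x^2/16] = x/8
  d/dx[-y^2/36] = -y·y'/18
  d/dx[-2] = 0

Collecting, the y'-free part is the partial derivative in x and the y' coefficient is the partial derivative in y:
  ∂F/∂x = x/8
  ∂F/∂y = -y/18

so d/dx[F(x, y(x))] = ∂F/∂x + (∂F/∂y)·y' = 0. Rearranging,
  dy/dx = -(∂F/∂x)/(∂F/∂y) = -(x/8)/(-y/18) = 9x/(4y)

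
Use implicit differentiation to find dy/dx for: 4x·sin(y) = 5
Differentiate both sides with respect to x, treating y as y(x). By the chain rule, any term containing y contributes a factor of y' = dy/dx when we differentiate it.

Move every term to one side and write the relation as F(x, y) = 0. Term by term,
  d/dx[4x·sin(y)] = 4x·y'·cos(y) + 4sin(y)
  d/dx[-5] = 0

The pieces without y' make up ∂F/∂x and the coefficient of y' is ∂F/∂y:
  ∂F/∂x = 4sin(y),
  ∂F/∂y = 4x·cos(y).

Since d/dx[F] = ∂F/∂x + (∂F/∂y)·y' = 0, solve for y':
  (∂F/∂y)·y' = -∂F/∂x
  dy/dx = -(∂F/∂x)/(∂F/∂y) = -(4sin(y))/(4x·cos(y)) = -tan(y)/x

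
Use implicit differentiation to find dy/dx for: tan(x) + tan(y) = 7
Differentiate the relation implicitly: treat y = y(x) and apply the chain rule, so every y-derivative picks up a y' = dy/dx factor.

With everything moved to the left-hand side, differentiate term by term:
  d/dx[tan(x)] = tan(x)^2 + 1
  d/dx[tan(y)] = y'(tan(y)^2 + 1)
  d/dx[-7] = 0

Separating the contributions that come from x directly and those that come through y:
  without y':      tan(x)^2 + 1
  multiplying y':  tan(y)^2 + 1

so (tan(x)^2 + 1) + (tan(y)^2 + 1)·y' = 0, and therefore
  dy/dx = -(tan(x)^2 + 1)/(tan(y)^2 + 1) = -cos(y)^2/cos(x)^2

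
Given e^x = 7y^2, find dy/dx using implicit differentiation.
Apply d/dx to both sides, remembering that y depends on x. Each occurrence of y therefore brings in a y' = dy/dx via the chain rule.

With F(x, y) equal to the left-hand side minus the right, differentiate F term by term:
  d/dx[-7y^2] = -14y·y'
  d/dx[e^(x)] = e^(x)
Adding these up, d/dx[F] = 0 becomes
  (e^(x)) + (-14y)·y' = 0,
so isolating y',
  dy/dx = -(e^(x))/(-14y) = e^(x)/(14y)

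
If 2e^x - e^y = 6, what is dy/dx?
Take d/dx of both sides. Since y is implicitly a function of x, the chain rule attaches a y' = dy/dx factor whenever we differentiate through y.

Set F(x, y) = (left side) − (right side), so the curve is F = 0. Differentiating each term of F:
  d/dx[2e^(x)] = 2e^(x)
  d/dx[-e^(y)] = -y'·e^(y)
  d/dx[-6] = 0

Collecting, the y'-free part is the partial derivative in x and the y' coefficient is the partial derivative in y:
  ∂F/∂x = 2e^(x)
  ∂F/∂y = -e^(y)

so d/dx[F(x, y(x))] = ∂F/∂x + (∂F/∂y)·y' = 0. Rearranging,
  dy/dx = -(∂F/∂x)/(∂F/∂y) = -(2e^(x))/(-e^(y)) = 2e^(x - y)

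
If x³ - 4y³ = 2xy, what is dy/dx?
Differentiate the relation implicitly: treat y = y(x) and apply the chain rule, so every y-derivative picks up a y' = dy/dx factor.

With everything moved to the left-hand side, differentiate term by term:
  d/dx[x^3] = 3x^2
  d/dx[-2xy] = -2x·y' - 2y
  d/dx[-4y^3] = -12y^2·y'

Separating the contributions that come from x directly and those that come through y:
  without y':      3x^2 - 2y
  multiplying y':  -2x - 12y^2

so (3x^2 - 2y) + (-2x - 12y^2)·y' = 0, and therefore
  dy/dx = -(3x^2 - 2y)/(-2x - 12y^2) = (3x^2/2 - y)/(x + 6y^2)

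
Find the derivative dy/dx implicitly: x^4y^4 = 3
Differentiate the relation implicitly: treat y = y(x) and apply the chain rule, so every y-derivative picks up a y' = dy/dx factor.

With everything moved to the left-hand side, differentiate term by term:
  d/dx[x^4y^4] = 4x^4y^3·y' + 4x^3y^4
  d/dx[-3] = 0

Separating the contributions that come from x directly and those that come through y:
  without y':      4x^3y^4
  multiplying y':  4x^4y^3

so (4x^3y^4) + (4x^4y^3)·y' = 0, and therefore
  dy/dx = -(4x^3y^4)/(4x^4y^3) = -y/x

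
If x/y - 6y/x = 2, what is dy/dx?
Apply d/dx to both sides, remembering that y depends on x. Each occurrence of y therefore brings in a y' = dy/dx via the chain rule.

With F(x, y) equal to the left-hand side minus the right, differentiate F term by term:
  d/dx[x/y] = -x·y'/y^2 + 1/y
  d/dx[-6y/x] = -6·y'/x + 6y/x^2
  d/dx[-2] = 0
Adding these up, d/dx[F] = 0 becomes
  (1/y + 6y/x^2) + (-x/y^2 - 6/x)·y' = 0,
so isolating y',
  dy/dx = -(1/y + 6y/x^2)/(-x/y^2 - 6/x)
        = -((x^2 + 6y^2)/(x^2y))/(-(x^2 + 6y^2)/(xy^2)) = y/x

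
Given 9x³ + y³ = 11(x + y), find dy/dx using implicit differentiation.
Differentiate both sides with respect to x, treating y as y(x). By the chain rule, any term containing y contributes a factor of y' = dy/dx when we differentiate it.

Move every term to one side and write the relation as F(x, y) = 0. Term by term,
  d/dx[9x^3] = 27x^2
  d/dx[-11x] = -11
  d/dx[y^3] = 3y^2·y'
  d/dx[-11y] = -11·y'

The pieces without y' make up ∂F/∂x and the coefficient of y' is ∂F/∂y:
  ∂F/∂x = 27x^2 - 11,
  ∂F/∂y = 3y^2 - 11.

Since d/dx[F] = ∂F/∂x + (∂F/∂y)·y' = 0, solve for y':
  (∂F/∂y)·y' = -∂F/∂x
  dy/dx = -(∂F/∂x)/(∂F/∂y) = -(27x^2 - 11)/(3y^2 - 11) = (11 - 27x^2)/(3y^2 - 11)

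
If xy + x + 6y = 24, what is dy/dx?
Differentiate both sides with respect to x, treating y as y(x). By the chain rule, any term containing y contributes a factor of y' = dy/dx when we differentiate it.

Move every term to one side and write the relation as F(x, y) = 0. Term by term,
  d/dx[xy] = x·y' + y
  d/dx[x] = 1
  d/dx[6y] = 6·y'
  d/dx[-24] = 0

The pieces without y' make up ∂F/∂x and the coefficient of y' is ∂F/∂y:
  ∂F/∂x = y + 1,
  ∂F/∂y = x + 6.

Since d/dx[F] = ∂F/∂x + (∂F/∂y)·y' = 0, solve for y':
  (∂F/∂y)·y' = -∂F/∂x
  dy/dx = -(∂F/∂x)/(∂F/∂y) = -(y + 1)/(x + 6) = (-y - 1)/(x + 6)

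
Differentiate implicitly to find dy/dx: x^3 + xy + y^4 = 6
Take d/dx of both sides. Since y is implicitly a function of x, the chain rule attaches a y' = dy/dx factor whenever we differentiate through y.

Set F(x, y) = (left side) − (right side), so the curve is F = 0. Differentiating each term of F:
  d/dx[x^3] = 3x^2
  d/dx[xy] = x·y' + y
  d/dx[y^4] = 4y^3·y'
  d/dx[-6] = 0

Collecting, the y'-free part is the partial derivative in x and the y' coefficient is the partial derivative in y:
  ∂F/∂x = 3x^2 + y
  ∂F/∂y = x + 4y^3

so d/dx[F(x, y(x))] = ∂F/∂x + (∂F/∂y)·y' = 0. Rearranging,
  dy/dx = -(∂F/∂x)/(∂F/∂y) = -(3x^2 + y)/(x + 4y^3) = (-3x^2 - y)/(x + 4y^3)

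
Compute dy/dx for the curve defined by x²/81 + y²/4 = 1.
Differentiate both sides with respect to x, treating y as y(x). By the chain rule, any term containing y contributes a factor of y' = dy/dx when we differentiate it.

Move every term to one side and write the relation as F(x, y) = 0. Term by term,
  d/dx[x^2/81] = 2x/81
  d/dx[y^2/4] = y·y'/2
  d/dx[-1] = 0

The pieces without y' make up ∂F/∂x and the coefficient of y' is ∂F/∂y:
  ∂F/∂x = 2x/81,
  ∂F/∂y = y/2.

Since d/dx[F] = ∂F/∂x + (∂F/∂y)·y' = 0, solve for y':
  (∂F/∂y)·y' = -∂F/∂x
  dy/dx = -(∂F/∂x)/(∂F/∂y) = -(2x/81)/(y/2) = -4x/(81y)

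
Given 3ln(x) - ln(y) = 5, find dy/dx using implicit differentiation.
Differentiate both sides with respect to x, treating y as y(x). By the chain rule, any term containing y contributes a factor of y' = dy/dx when we differentiate it.

Move every term to one side and write the relation as F(x, y) = 0. Term by term,
  d/dx[3ln(x)] = 3/x
  d/dx[-ln(y)] = -y'/y
  d/dx[-5] = 0

The pieces without y' make up ∂F/∂x and the coefficient of y' is ∂F/∂y:
  ∂F/∂x = 3/x,
  ∂F/∂y = -1/y.

Since d/dx[F] = ∂F/∂x + (∂F/∂y)·y' = 0, solve for y':
  (∂F/∂y)·y' = -∂F/∂x
  dy/dx = -(∂F/∂x)/(∂F/∂y) = -(3/x)/(-1/y) = 3y/x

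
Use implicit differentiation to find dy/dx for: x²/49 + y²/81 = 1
Differentiate the relation implicitly: treat y = y(x) and apply the chain rule, so every y-derivative picks up a y' = dy/dx factor.

With everything moved to the left-hand side, differentiate term by term:
  d/dx[x^2/49] = 2x/49
  d/dx[y^2/81] = 2y·y'/81
  d/dx[-1] = 0

Separating the contributions that come from x directly and those that come through y:
  without y':      2x/49
  multiplying y':  2y/81

so (2x/49) + (2y/81)·y' = 0, and therefore
  dy/dx = -(2x/49)/(2y/81) = -81x/(49y)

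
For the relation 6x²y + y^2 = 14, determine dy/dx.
Take d/dx of both sides. Since y is implicitly a function of x, the chain rule attaches a y' = dy/dx factor whenever we differentiate through y.

Set F(x, y) = (left side) − (right side), so the curve is F = 0. Differentiating each term of F:
  d/dx[6x^2y] = 6x^2·y' + 12xy
  d/dx[y^2] = 2y·y'
  d/dx[-14] = 0

Collecting, the y'-free part is the partial derivative in x and the y' coefficient is the partial derivative in y:
  ∂F/∂x = 12xy
  ∂F/∂y = 6x^2 + 2y

so d/dx[F(x, y(x))] = ∂F/∂x + (∂F/∂y)·y' = 0. Rearranging,
  dy/dx = -(∂F/∂x)/(∂F/∂y) = -(12xy)/(6x^2 + 2y) = -6xy/(3x^2 + y)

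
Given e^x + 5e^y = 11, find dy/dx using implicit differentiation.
Differentiate the relation implicitly: treat y = y(x) and apply the chain rule, so every y-derivative picks up a y' = dy/dx factor.

With everything moved to the left-hand side, differentiate term by term:
  d/dx[e^(x)] = e^(x)
  d/dx[5e^(y)] = 5·y'·e^(y)
  d/dx[-11] = 0

Separating the contributions that come from x directly and those that come through y:
  without y':      e^(x)
  multiplying y':  5e^(y)

so (e^(x)) + (5e^(y))·y' = 0, and therefore
  dy/dx = -(e^(x))/(5e^(y)) = -e^(x - y)/5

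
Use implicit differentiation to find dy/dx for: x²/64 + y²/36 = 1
Apply d/dx to both sides, remembering that y depends on x. Each occurrence of y therefore brings in a y' = dy/dx via the chain rule.

With F(x, y) equal to the left-hand side minus the right, differentiate F term by term:
  d/dx[x^2/64] = x/32
  d/dx[y^2/36] = y·y'/18
  d/dx[-1] = 0
Adding these up, d/dx[F] = 0 becomes
  (x/32) + (y/18)·y' = 0,
so isolating y',
  dy/dx = -(x/32)/(y/18) = -9x/(16y)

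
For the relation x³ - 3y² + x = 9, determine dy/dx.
Apply d/dx to both sides, remembering that y depends on x. Each occurrence of y therefore brings in a y' = dy/dx via the chain rule.

With F(x, y) equal to the left-hand side minus the right, differentiate F term by term:
  d/dx[x^3] = 3x^2
  d/dx[x] = 1
  d/dx[-3y^2] = -6y·y'
  d/dx[-9] = 0
Adding these up, d/dx[F] = 0 becomes
  (3x^2 + 1) + (-6y)·y' = 0,
so isolating y',
  dy/dx = -(3x^2 + 1)/(-6y) = (3x^2 + 1)/(6y)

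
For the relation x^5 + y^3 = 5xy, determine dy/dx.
Differentiate both sides with respect to x, treating y as y(x). By the chain rule, any term containing y contributes a factor of y' = dy/dx when we differentiate it.

Move every term to one side and write the relation as F(x, y) = 0. Term by term,
  d/dx[x^5] = 5x^4
  d/dx[-5xy] = -5x·y' - 5y
  d/dx[y^3] = 3y^2·y'

The pieces without y' make up ∂F/∂x and the coefficient of y' is ∂F/∂y:
  ∂F/∂x = 5x^4 - 5y,
  ∂F/∂y = -5x + 3y^2.

Since d/dx[F] = ∂F/∂x + (∂F/∂y)·y' = 0, solve for y':
  (∂F/∂y)·y' = -∂F/∂x
  dy/dx = -(∂F/∂x)/(∂F/∂y) = -(5x^4 - 5y)/(-5x + 3y^2) = 5(x^4 - y)/(5x - 3y^2)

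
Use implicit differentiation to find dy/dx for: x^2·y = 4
Differentiate the relation implicitly: treat y = y(x) and apply the chain rule, so every y-derivative picks up a y' = dy/dx factor.

With everything moved to the left-hand side, differentiate term by term:
  d/dx[x^2y] = x^2·y' + 2xy
  d/dx[-4] = 0

Separating the contributions that come from x directly and those that come through y:
  without y':      2xy
  multiplying y':  x^2

so (2xy) + (x^2)·y' = 0, and therefore
  dy/dx = -(2xy)/(x^2) = -2y/x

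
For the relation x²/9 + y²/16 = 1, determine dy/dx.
Apply d/dx to both sides, remembering that y depends on x. Each occurrence of y therefore brings in a y' = dy/dx via the chain rule.

With F(x, y) equal to the left-hand side minus the right, differentiate F term by term:
  d/dx[x^2/9] = 2x/9
  d/dx[y^2/16] = y·y'/8
  d/dx[-1] = 0
Adding these up, d/dx[F] = 0 becomes
  (2x/9) + (y/8)·y' = 0,
so isolating y',
  dy/dx = -(2x/9)/(y/8) = -16x/(9y)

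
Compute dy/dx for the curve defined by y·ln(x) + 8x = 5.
Differentiate both sides with respect to x, treating y as y(x). By the chain rule, any term containing y contributes a factor of y' = dy/dx when we differentiate it.

Move every term to one side and write the relation as F(x, y) = 0. Term by term,
  d/dx[8x] = 8
  d/dx[y·ln(x)] = y'·ln(x) + y/x
  d/dx[-5] = 0

The pieces without y' make up ∂F/∂x and the coefficient of y' is ∂F/∂y:
  ∂F/∂x = 8 + y/x,
  ∂F/∂y = ln(x).

Since d/dx[F] = ∂F/∂x + (∂F/∂y)·y' = 0, solve for y':
  (∂F/∂y)·y' = -∂F/∂x
  dy/dx = -(∂F/∂x)/(∂F/∂y) = -(8 + y/x)/(ln(x))
        = -((8x + y)/x)/(ln(x)) = (-8x - y)/(x·ln(x))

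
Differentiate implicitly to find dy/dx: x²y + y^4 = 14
Apply d/dx to both sides, remembering that y depends on x. Each occurrence of y therefore brings in a y' = dy/dx via the chain rule.

With F(x, y) equal to the left-hand side minus the right, differentiate F term by term:
  d/dx[x^2y] = x^2·y' + 2xy
  d/dx[y^4] = 4y^3·y'
  d/dx[-14] = 0
Adding these up, d/dx[F] = 0 becomes
  (2xy) + (x^2 + 4y^3)·y' = 0,
so isolating y',
  dy/dx = -(2xy)/(x^2 + 4y^3) = -2xy/(x^2 + 4y^3)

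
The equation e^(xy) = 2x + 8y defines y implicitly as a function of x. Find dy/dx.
Differentiate the relation implicitly: treat y = y(x) and apply the chain rule, so every y-derivative picks up a y' = dy/dx factor.

With everything moved to the left-hand side, differentiate term by term:
  d/dx[-2x] = -2
  d/dx[-8y] = -8·y'
  d/dx[e^(xy)] = (x·y' + y)·e^(xy)

Separating the contributions that come from x directly and those that come through y:
  without y':      y·e^(xy) - 2
  multiplying y':  x·e^(xy) - 8

so (y·e^(xy) - 2) + (x·e^(xy) - 8)·y' = 0, and therefore
  dy/dx = -(y·e^(xy) - 2)/(x·e^(xy) - 8) = (-y·e^(xy) + 2)/(x·e^(xy) - 8)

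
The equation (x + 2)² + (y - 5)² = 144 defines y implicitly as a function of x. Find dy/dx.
Take d/dx of both sides. Since y is implicitly a function of x, the chain rule attaches a y' = dy/dx factor whenever we differentiate through y.

Set F(x, y) = (left side) − (right side), so the curve is F = 0. Differentiating each term of F:
  d/dx[(x + 2)^2] = 2x + 4
  d/dx[(y - 5)^2] = 2·y'(y - 5)
  d/dx[-144] = 0

Collecting, the y'-free part is the partial derivative in x and the y' coefficient is the partial derivative in y:
  ∂F/∂x = 2x + 4
  ∂F/∂y = 2y - 10

so d/dx[F(x, y(x))] = ∂F/∂x + (∂F/∂y)·y' = 0. Rearranging,
  dy/dx = -(∂F/∂x)/(∂F/∂y) = -(2x + 4)/(2y - 10) = (-x - 2)/(y - 5)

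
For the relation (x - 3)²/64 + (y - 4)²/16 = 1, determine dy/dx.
Apply d/dx to both sides, remembering that y depends on x. Each occurrence of y therefore brings in a y' = dy/dx via the chain rule.

With F(x, y) equal to the left-hand side minus the right, differentiate F term by term:
  d/dx[(x - 3)^2/64] = x/32 - 3/32
  d/dx[(y - 4)^2/16] = y'(y - 4)/8
  d/dx[-1] = 0
Adding these up, d/dx[F] = 0 becomes
  (x/32 - 3/32) + (y/8 - 1/2)·y' = 0,
so isolating y',
  dy/dx = -(x/32 - 3/32)/(y/8 - 1/2)
        = -((x - 3)/32)/((y - 4)/8) = (3 - x)/(4(y - 4))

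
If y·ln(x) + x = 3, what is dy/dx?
Differentiate both sides with respect to x, treating y as y(x). By the chain rule, any term containing y contributes a factor of y' = dy/dx when we differentiate it.

Move every term to one side and write the relation as F(x, y) = 0. Term by term,
  d/dx[x] = 1
  d/dx[y·ln(x)] = y'·ln(x) + y/x
  d/dx[-3] = 0

The pieces without y' make up ∂F/∂x and the coefficient of y' is ∂F/∂y:
  ∂F/∂x = 1 + y/x,
  ∂F/∂y = ln(x).

Since d/dx[F] = ∂F/∂x + (∂F/∂y)·y' = 0, solve for y':
  (∂F/∂y)·y' = -∂F/∂x
  dy/dx = -(∂F/∂x)/(∂F/∂y) = -(1 + y/x)/(ln(x))
        = -((x + y)/x)/(ln(x)) = (-x - y)/(x·ln(x))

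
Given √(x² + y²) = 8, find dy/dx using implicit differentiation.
Differentiate the relation implicitly: treat y = y(x) and apply the chain rule, so every y-derivative picks up a y' = dy/dx factor.

With everything moved to the left-hand side, differentiate term by term:
  d/dx[√(x^2 + y^2)] = (x + y·y')/√(x^2 + y^2)
  d/dx[-8] = 0

Separating the contributions that come from x directly and those that come through y:
  without y':      x/√(x^2 + y^2)
  multiplying y':  y/√(x^2 + y^2)

so (x/√(x^2 + y^2)) + (y/√(x^2 + y^2))·y' = 0, and therefore
  dy/dx = -(x/√(x^2 + y^2))/(y/√(x^2 + y^2)) = -x/y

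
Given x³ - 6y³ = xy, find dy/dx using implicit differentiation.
Differentiate both sides with respect to x, treating y as y(x). By the chain rule, any term containing y contributes a factor of y' = dy/dx when we differentiate it.

Move every term to one side and write the relation as F(x, y) = 0. Term by term,
  d/dx[x^3] = 3x^2
  d/dx[-xy] = -x·y' - y
  d/dx[-6y^3] = -18y^2·y'

The pieces without y' make up ∂F/∂x and the coefficient of y' is ∂F/∂y:
  ∂F/∂x = 3x^2 - y,
  ∂F/∂y = -x - 18y^2.

Since d/dx[F] = ∂F/∂x + (∂F/∂y)·y' = 0, solve for y':
  (∂F/∂y)·y' = -∂F/∂x
  dy/dx = -(∂F/∂x)/(∂F/∂y) = -(3x^2 - y)/(-x - 18y^2) = (3x^2 - y)/(x + 18y^2)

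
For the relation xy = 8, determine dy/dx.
Apply d/dx to both sides, remembering that y depends on x. Each occurrence of y therefore brings in a y' = dy/dx via the chain rule.

With F(x, y) equal to the left-hand side minus the right, differentiate F term by term:
  d/dx[xy] = x·y' + y
  d/dx[-8] = 0
Adding these up, d/dx[F] = 0 becomes
  (y) + (x)·y' = 0,
so isolating y',
  dy/dx = -(y)/(x) = -y/x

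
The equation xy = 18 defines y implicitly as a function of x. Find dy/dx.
Differentiate the relation implicitly: treat y = y(x) and apply the chain rule, so every y-derivative picks up a y' = dy/dx factor.

With everything moved to the left-hand side, differentiate term by term:
  d/dx[xy] = x·y' + y
  d/dx[-18] = 0

Separating the contributions that come from x directly and those that come through y:
  without y':      y
  multiplying y':  x

so (y) + (x)·y' = 0, and therefore
  dy/dx = -(y)/(x) = -y/x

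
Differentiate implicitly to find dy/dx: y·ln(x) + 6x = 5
Take d/dx of both sides. Since y is implicitly a function of x, the chain rule attaches a y' = dy/dx factor whenever we differentiate through y.

Set F(x, y) = (left side) − (right side), so the curve is F = 0. Differentiating each term of F:
  d/dx[6x] = 6
  d/dx[y·ln(x)] = y'·ln(x) + y/x
  d/dx[-5] = 0

Collecting, the y'-free part is the partial derivative in x and the y' coefficient is the partial derivative in y:
  ∂F/∂x = 6 + y/x
  ∂F/∂y = ln(x)

so d/dx[F(x, y(x))] = ∂F/∂x + (∂F/∂y)·y' = 0. Rearranging,
  dy/dx = -(∂F/∂x)/(∂F/∂y) = -(6 + y/x)/(ln(x))
        = -((6x + y)/x)/(ln(x)) = (-6x - y)/(x·ln(x))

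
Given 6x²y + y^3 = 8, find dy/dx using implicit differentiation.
Differentiate both sides with respect to x, treating y as y(x). By the chain rule, any term containing y contributes a factor of y' = dy/dx when we differentiate it.

Move every term to one side and write the relation as F(x, y) = 0. Term by term,
  d/dx[6x^2y] = 6x^2·y' + 12xy
  d/dx[y^3] = 3y^2·y'
  d/dx[-8] = 0

The pieces without y' make up ∂F/∂x and the coefficient of y' is ∂F/∂y:
  ∂F/∂x = 12xy,
  ∂F/∂y = 6x^2 + 3y^2.

Since d/dx[F] = ∂F/∂x + (∂F/∂y)·y' = 0, solve for y':
  (∂F/∂y)·y' = -∂F/∂x
  dy/dx = -(∂F/∂x)/(∂F/∂y) = -(12xy)/(6x^2 + 3y^2) = -4xy/(2x^2 + y^2)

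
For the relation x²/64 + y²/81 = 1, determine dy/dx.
Apply d/dx to both sides, remembering that y depends on x. Each occurrence of y therefore brings in a y' = dy/dx via the chain rule.

With F(x, y) equal to the left-hand side minus the right, differentiate F term by term:
  d/dx[x^2/64] = x/32
  d/dx[y^2/81] = 2y·y'/81
  d/dx[-1] = 0
Adding these up, d/dx[F] = 0 becomes
  (x/32) + (2y/81)·y' = 0,
so isolating y',
  dy/dx = -(x/32)/(2y/81) = -81x/(64y)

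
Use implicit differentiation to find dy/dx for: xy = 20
Take d/dx of both sides. Since y is implicitly a function of x, the chain rule attaches a y' = dy/dx factor whenever we differentiate through y.

Set F(x, y) = (left side) − (right side), so the curve is F = 0. Differentiating each term of F:
  d/dx[xy] = x·y' + y
  d/dx[-20] = 0

Collecting, the y'-free part is the partial derivative in x and the y' coefficient is the partial derivative in y:
  ∂F/∂x = y
  ∂F/∂y = x

so d/dx[F(x, y(x))] = ∂F/∂x + (∂F/∂y)·y' = 0. Rearranging,
  dy/dx = -(∂F/∂x)/(∂F/∂y) = -(y)/(x) = -y/x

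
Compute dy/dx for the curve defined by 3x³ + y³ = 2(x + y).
Differentiate both sides with respect to x, treating y as y(x). By the chain rule, any term containing y contributes a factor of y' = dy/dx when we differentiate it.

Move every term to one side and write the relation as F(x, y) = 0. Term by term,
  d/dx[3x^3] = 9x^2
  d/dx[-2x] = -2
  d/dx[y^3] = 3y^2·y'
  d/dx[-2y] = -2·y'

The pieces without y' make up ∂F/∂x and the coefficient of y' is ∂F/∂y:
  ∂F/∂x = 9x^2 - 2,
  ∂F/∂y = 3y^2 - 2.

Since d/dx[F] = ∂F/∂x + (∂F/∂y)·y' = 0, solve for y':
  (∂F/∂y)·y' = -∂F/∂x
  dy/dx = -(∂F/∂x)/(∂F/∂y) = -(9x^2 - 2)/(3y^2 - 2) = (2 - 9x^2)/(3y^2 - 2)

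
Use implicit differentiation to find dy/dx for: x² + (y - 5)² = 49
Apply d/dx to both sides, remembering that y depends on x. Each occurrence of y therefore brings in a y' = dy/dx via the chain rule.

With F(x, y) equal to the left-hand side minus the right, differentiate F term by term:
  d/dx[x^2] = 2x
  d/dx[(y - 5)^2] = 2·y'(y - 5)
  d/dx[-49] = 0
Adding these up, d/dx[F] = 0 becomes
  (2x) + (2y - 10)·y' = 0,
so isolating y',
  dy/dx = -(2x)/(2y - 10) = -x/(y - 5)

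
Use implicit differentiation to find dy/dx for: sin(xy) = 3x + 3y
Differentiate the relation implicitly: treat y = y(x) and apply the chain rule, so every y-derivative picks up a y' = dy/dx factor.

With everything moved to the left-hand side, differentiate term by term:
  d/dx[-3x] = -3
  d/dx[-3y] = -3·y'
  d/dx[sin(xy)] = (x·y' + y)·cos(xy)

Separating the contributions that come from x directly and those that come through y:
  without y':      y·cos(xy) - 3
  multiplying y':  x·cos(xy) - 3

so (y·cos(xy) - 3) + (x·cos(xy) - 3)·y' = 0, and therefore
  dy/dx = -(y·cos(xy) - 3)/(x·cos(xy) - 3) = (-y·cos(xy) + 3)/(x·cos(xy) - 3)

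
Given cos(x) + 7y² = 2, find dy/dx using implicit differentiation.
Differentiate both sides with respect to x, treating y as y(x). By the chain rule, any term containing y contributes a factor of y' = dy/dx when we differentiate it.

Move every term to one side and write the relation as F(x, y) = 0. Term by term,
  d/dx[7y^2] = 14y·y'
  d/dx[cos(x)] = -sin(x)
  d/dx[-2] = 0

The pieces without y' make up ∂F/∂x and the coefficient of y' is ∂F/∂y:
  ∂F/∂x = -sin(x),
  ∂F/∂y = 14y.

Since d/dx[F] = ∂F/∂x + (∂F/∂y)·y' = 0, solve for y':
  (∂F/∂y)·y' = -∂F/∂x
  dy/dx = -(∂F/∂x)/(∂F/∂y) = -(-sin(x))/(14y) = sin(x)/(14y)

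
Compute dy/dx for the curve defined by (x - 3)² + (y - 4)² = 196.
Differentiate the relation implicitly: treat y = y(x) and apply the chain rule, so every y-derivative picks up a y' = dy/dx factor.

With everything moved to the left-hand side, differentiate term by term:
  d/dx[(x - 3)^2] = 2x - 6
  d/dx[(y - 4)^2] = 2·y'(y - 4)
  d/dx[-196] = 0

Separating the contributions that come from x directly and those that come through y:
  without y':      2x - 6
  multiplying y':  2y - 8

so (2x - 6) + (2y - 8)·y' = 0, and therefore
  dy/dx = -(2x - 6)/(2y - 8) = (3 - x)/(y - 4)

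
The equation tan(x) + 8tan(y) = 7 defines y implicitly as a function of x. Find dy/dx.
Apply d/dx to both sides, remembering that y depends on x. Each occurrence of y therefore brings in a y' = dy/dx via the chain rule.

With F(x, y) equal to the left-hand side minus the right, differentiate F term by term:
  d/dx[tan(x)] = tan(x)^2 + 1
  d/dx[8tan(y)] = 8·y'(tan(y)^2 + 1)
  d/dx[-7] = 0
Adding these up, d/dx[F] = 0 becomes
  (tan(x)^2 + 1) + (8tan(y)^2 + 8)·y' = 0,
so isolating y',
  dy/dx = -(tan(x)^2 + 1)/(8tan(y)^2 + 8) = -cos(y)^2/(8cos(x)^2)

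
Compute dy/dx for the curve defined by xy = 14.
Take d/dx of both sides. Since y is implicitly a function of x, the chain rule attaches a y' = dy/dx factor whenever we differentiate through y.

Set F(x, y) = (left side) − (right side), so the curve is F = 0. Differentiating each term of F:
  d/dx[xy] = x·y' + y
  d/dx[-14] = 0

Collecting, the y'-free part is the partial derivative in x and the y' coefficient is the partial derivative in y:
  ∂F/∂x = y
  ∂F/∂y = x

so d/dx[F(x, y(x))] = ∂F/∂x + (∂F/∂y)·y' = 0. Rearranging,
  dy/dx = -(∂F/∂x)/(∂F/∂y) = -(y)/(x) = -y/x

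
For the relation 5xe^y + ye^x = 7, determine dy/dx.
Take d/dx of both sides. Since y is implicitly a function of x, the chain rule attaches a y' = dy/dx factor whenever we differentiate through y.

Set F(x, y) = (left side) − (right side), so the curve is F = 0. Differentiating each term of F:
  d/dx[5x·e^(y)] = 5x·y'·e^(y) + 5e^(y)
  d/dx[y·e^(x)] = y·e^(x) + y'·e^(x)
  d/dx[-7] = 0

Collecting, the y'-free part is the partial derivative in x and the y' coefficient is the partial derivative in y:
  ∂F/∂x = y·e^(x) + 5e^(y)
  ∂F/∂y = 5x·e^(y) + e^(x)

so d/dx[F(x, y(x))] = ∂F/∂x + (∂F/∂y)·y' = 0. Rearranging,
  dy/dx = -(∂F/∂x)/(∂F/∂y) = -(y·e^(x) + 5e^(y))/(5x·e^(y) + e^(x)) = (-y·e^(x) - 5e^(y))/(5x·e^(y) + e^(x))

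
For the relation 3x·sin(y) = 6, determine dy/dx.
Apply d/dx to both sides, remembering that y depends on x. Each occurrence of y therefore brings in a y' = dy/dx via the chain rule.

With F(x, y) equal to the left-hand side minus the right, differentiate F term by term:
  d/dx[3x·sin(y)] = 3x·y'·cos(y) + 3sin(y)
  d/dx[-6] = 0
Adding these up, d/dx[F] = 0 becomes
  (3sin(y)) + (3x·cos(y))·y' = 0,
so isolating y',
  dy/dx = -(3sin(y))/(3x·cos(y)) = -tan(y)/x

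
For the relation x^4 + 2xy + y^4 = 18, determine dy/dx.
Take d/dx of both sides. Since y is implicitly a function of x, the chain rule attaches a y' = dy/dx factor whenever we differentiate through y.

Set F(x, y) = (left side) − (right side), so the curve is F = 0. Differentiating each term of F:
  d/dx[x^4] = 4x^3
  d/dx[2xy] = 2x·y' + 2y
  d/dx[y^4] = 4y^3·y'
  d/dx[-18] = 0

Collecting, the y'-free part is the partial derivative in x and the y' coefficient is the partial derivative in y:
  ∂F/∂x = 4x^3 + 2y
  ∂F/∂y = 2x + 4y^3

so d/dx[F(x, y(x))] = ∂F/∂x + (∂F/∂y)·y' = 0. Rearranging,
  dy/dx = -(∂F/∂x)/(∂F/∂y) = -(4x^3 + 2y)/(2x + 4y^3) = (-2x^3 - y)/(x + 2y^3)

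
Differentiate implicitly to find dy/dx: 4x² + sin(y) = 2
Apply d/dx to both sides, remembering that y depends on x. Each occurrence of y therefore brings in a y' = dy/dx via the chain rule.

With F(x, y) equal to the left-hand side minus the right, differentiate F term by term:
  d/dx[4x^2] = 8x
  d/dx[sin(y)] = y'·cos(y)
  d/dx[-2] = 0
Adding these up, d/dx[F] = 0 becomes
  (8x) + (cos(y))·y' = 0,
so isolating y',
  dy/dx = -(8x)/(cos(y)) = -8x/cos(y)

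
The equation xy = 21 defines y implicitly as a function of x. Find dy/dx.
Apply d/dx to both sides, remembering that y depends on x. Each occurrence of y therefore brings in a y' = dy/dx via the chain rule.

With F(x, y) equal to the left-hand side minus the right, differentiate F term by term:
  d/dx[xy] = x·y' + y
  d/dx[-21] = 0
Adding these up, d/dx[F] = 0 becomes
  (y) + (x)·y' = 0,
so isolating y',
  dy/dx = -(y)/(x) = -y/x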